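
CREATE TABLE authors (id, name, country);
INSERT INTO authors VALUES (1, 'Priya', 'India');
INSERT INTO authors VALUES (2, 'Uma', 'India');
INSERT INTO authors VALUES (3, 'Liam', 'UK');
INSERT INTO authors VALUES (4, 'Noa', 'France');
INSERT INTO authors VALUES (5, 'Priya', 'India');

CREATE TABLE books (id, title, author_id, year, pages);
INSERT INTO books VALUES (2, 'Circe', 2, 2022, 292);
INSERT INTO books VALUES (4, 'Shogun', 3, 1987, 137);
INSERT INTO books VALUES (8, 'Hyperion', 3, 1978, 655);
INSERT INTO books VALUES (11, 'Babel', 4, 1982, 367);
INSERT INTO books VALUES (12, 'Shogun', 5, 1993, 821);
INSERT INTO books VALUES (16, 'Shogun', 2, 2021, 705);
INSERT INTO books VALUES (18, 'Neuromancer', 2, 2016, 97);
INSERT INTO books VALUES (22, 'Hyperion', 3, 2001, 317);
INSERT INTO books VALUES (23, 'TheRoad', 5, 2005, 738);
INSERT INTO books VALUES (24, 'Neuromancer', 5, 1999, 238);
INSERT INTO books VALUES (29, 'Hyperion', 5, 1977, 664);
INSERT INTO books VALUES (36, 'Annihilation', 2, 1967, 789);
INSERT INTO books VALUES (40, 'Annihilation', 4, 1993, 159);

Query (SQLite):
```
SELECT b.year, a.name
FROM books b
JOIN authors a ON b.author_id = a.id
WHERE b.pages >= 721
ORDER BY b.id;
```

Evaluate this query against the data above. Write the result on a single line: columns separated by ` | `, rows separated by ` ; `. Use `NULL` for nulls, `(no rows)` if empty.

1993 | Priya ; 2005 | Priya ; 1967 | Uma

Each books row matches the authors row where author_id = authors.id.
Then keep rows with b.pages >= 721.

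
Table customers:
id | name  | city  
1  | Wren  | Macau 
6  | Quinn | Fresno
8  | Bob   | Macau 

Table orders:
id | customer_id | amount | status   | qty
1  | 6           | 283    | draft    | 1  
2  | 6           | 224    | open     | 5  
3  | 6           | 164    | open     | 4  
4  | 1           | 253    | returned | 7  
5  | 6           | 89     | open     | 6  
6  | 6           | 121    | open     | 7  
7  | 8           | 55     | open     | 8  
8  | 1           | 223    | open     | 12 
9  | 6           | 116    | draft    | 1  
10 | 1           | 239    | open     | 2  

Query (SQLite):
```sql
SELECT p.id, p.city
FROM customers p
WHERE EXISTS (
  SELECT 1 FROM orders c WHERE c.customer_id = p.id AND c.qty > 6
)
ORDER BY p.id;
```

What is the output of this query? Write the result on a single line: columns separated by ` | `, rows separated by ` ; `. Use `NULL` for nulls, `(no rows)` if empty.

1 | Macau ; 6 | Fresno ; 8 | Macau

For each customers row, check whether any orders with matching customer_id has qty > 6.
Keep rows where that is true.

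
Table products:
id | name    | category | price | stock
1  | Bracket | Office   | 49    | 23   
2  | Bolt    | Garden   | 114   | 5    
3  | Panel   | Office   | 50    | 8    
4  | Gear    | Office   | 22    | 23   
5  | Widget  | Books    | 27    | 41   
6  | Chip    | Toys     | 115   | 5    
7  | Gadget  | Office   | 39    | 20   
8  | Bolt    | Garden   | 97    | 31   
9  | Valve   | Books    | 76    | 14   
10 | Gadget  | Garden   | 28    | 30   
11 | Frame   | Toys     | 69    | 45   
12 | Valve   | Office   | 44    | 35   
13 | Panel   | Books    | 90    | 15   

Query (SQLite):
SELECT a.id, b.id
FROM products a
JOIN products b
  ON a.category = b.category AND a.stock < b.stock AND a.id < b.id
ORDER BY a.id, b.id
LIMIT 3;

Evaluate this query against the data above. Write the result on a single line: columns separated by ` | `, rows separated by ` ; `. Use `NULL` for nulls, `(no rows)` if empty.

1 | 12 ; 2 | 8 ; 2 | 10

Pairs (a,b) with same category, a.stock < b.stock, a.id < b.id.
category groups: Books:{5,9,13} Garden:{2,8,10} Office:{1,3,4,7,12} Toys:{6,11}
Ordered by (a.id, b.id); first 3.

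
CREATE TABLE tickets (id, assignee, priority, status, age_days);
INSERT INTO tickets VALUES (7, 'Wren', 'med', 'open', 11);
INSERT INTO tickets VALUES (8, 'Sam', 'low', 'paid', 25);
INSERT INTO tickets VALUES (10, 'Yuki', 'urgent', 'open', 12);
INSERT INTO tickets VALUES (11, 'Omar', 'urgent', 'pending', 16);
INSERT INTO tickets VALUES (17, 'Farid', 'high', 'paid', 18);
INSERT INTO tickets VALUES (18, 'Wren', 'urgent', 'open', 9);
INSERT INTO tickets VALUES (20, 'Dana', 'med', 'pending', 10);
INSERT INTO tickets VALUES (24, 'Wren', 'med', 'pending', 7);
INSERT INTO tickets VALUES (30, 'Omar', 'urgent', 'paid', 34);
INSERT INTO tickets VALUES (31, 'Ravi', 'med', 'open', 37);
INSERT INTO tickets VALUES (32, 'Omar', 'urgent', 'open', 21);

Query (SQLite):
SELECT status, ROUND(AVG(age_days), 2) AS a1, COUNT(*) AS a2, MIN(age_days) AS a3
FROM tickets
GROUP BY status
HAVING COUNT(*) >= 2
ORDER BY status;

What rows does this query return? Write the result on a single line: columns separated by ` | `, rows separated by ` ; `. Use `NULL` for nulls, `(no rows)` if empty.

Group tickets by status.
Per group compute: ROUND(AVG(age_days), 2), COUNT(*), MIN(age_days).
HAVING: drop groups with fewer than 2 rows.
  open: ids {7, 10, 18, 31, 32} → ROUND(AVG(age_days), 2)=18, COUNT(*)=5, MIN(age_days)=9
  paid: ids {8, 17, 30} → ROUND(AVG(age_days), 2)=25.67, COUNT(*)=3, MIN(age_days)=18
  pending: ids {11, 20, 24} → ROUND(AVG(age_days), 2)=11, COUNT(*)=3, MIN(age_days)=7

open | 18 | 5 | 9 ; paid | 25.67 | 3 | 18 ; pending | 11 | 3 | 7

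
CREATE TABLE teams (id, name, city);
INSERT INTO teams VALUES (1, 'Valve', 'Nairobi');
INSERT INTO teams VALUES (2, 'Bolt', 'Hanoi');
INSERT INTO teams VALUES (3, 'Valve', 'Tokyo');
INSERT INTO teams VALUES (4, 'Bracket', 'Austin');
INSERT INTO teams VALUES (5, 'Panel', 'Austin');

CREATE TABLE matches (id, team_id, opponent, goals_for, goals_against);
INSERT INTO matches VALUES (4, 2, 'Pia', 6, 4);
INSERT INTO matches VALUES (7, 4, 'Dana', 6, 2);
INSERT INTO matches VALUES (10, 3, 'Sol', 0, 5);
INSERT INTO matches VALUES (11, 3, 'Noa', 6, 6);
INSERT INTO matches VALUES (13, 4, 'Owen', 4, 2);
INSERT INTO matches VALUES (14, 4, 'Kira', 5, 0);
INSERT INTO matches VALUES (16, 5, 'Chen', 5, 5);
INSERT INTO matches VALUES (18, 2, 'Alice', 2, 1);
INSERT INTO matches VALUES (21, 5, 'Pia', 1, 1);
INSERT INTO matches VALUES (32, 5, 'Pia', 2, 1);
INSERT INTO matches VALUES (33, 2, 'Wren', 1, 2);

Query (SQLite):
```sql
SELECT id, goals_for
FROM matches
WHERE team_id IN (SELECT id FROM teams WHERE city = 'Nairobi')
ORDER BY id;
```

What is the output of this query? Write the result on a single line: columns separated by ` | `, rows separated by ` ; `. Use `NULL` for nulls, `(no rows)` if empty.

Inner query: teams.id where city = 'Nairobi'.
Outer: keep matches rows whose team_id is in that set.
Inner query → {1}

(no rows)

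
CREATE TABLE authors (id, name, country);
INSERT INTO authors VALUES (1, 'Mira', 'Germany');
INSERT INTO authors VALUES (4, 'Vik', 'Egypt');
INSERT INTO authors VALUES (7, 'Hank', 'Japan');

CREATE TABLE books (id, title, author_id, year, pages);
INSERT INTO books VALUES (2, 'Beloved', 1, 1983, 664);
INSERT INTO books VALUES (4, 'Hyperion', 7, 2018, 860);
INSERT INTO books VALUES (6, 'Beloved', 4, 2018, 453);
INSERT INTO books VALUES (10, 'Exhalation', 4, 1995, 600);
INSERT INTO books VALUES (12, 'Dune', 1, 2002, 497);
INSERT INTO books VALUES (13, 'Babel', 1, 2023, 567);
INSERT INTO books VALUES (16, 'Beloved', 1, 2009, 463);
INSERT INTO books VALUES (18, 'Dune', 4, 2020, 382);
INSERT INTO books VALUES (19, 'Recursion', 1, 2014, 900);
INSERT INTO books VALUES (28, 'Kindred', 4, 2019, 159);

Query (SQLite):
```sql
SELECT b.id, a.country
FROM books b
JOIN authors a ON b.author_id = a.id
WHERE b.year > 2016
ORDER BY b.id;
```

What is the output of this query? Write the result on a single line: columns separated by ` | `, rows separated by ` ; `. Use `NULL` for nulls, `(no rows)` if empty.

Each books row matches the authors row where author_id = authors.id.
Then keep rows with b.year > 2016.

4 | Japan ; 6 | Egypt ; 13 | Germany ; 18 | Egypt ; 28 | Egypt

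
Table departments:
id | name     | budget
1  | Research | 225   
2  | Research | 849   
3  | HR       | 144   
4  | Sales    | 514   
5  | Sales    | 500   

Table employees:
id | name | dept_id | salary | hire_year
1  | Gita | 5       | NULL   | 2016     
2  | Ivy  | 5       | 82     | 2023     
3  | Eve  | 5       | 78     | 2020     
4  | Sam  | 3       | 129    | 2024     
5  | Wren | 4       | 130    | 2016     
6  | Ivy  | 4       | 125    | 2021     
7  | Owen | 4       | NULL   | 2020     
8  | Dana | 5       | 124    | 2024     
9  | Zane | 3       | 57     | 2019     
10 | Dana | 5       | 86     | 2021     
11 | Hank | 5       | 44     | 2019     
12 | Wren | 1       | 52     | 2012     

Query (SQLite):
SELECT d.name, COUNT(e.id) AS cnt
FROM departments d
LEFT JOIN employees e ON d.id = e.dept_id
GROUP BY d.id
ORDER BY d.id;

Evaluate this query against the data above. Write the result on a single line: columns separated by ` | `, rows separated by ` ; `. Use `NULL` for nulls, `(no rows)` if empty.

Research | 1 ; Research | 0 ; HR | 2 ; Sales | 3 ; Sales | 6

LEFT JOIN keeps every departments row; unmatched ones get NULL for employees columns.
Group by departments.id and compute COUNT(e.id). COUNT(col) of an all-NULL group is 0.
  1: ids {12} → COUNT(e.id)=1
  2: ids {—} → COUNT(e.id)=0
  3: ids {4, 9} → COUNT(e.id)=2
  4: ids {5, 6, 7} → COUNT(e.id)=3
  5: ids {1, 2, 3, 8, 10, 11} → COUNT(e.id)=6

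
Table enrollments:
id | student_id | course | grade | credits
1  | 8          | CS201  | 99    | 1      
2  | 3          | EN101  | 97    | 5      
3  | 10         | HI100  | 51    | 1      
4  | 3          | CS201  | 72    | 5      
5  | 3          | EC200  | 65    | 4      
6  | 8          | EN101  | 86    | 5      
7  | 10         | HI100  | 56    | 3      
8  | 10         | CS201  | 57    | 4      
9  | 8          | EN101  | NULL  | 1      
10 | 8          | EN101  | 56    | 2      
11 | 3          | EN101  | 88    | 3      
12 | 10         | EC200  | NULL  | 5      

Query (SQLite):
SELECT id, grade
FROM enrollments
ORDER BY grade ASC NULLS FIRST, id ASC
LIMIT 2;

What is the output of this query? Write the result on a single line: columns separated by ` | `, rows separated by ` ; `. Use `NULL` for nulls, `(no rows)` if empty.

Sort by grade asc, tiebreak id asc: (NULL, id=9), (NULL, id=12), (51, id=3), (56, id=7), (56, id=10) …. Take first 2.
NULLS FIRST: NULL grade rows go before all non-NULL rows (among themselves ordered by id asc).

9 | NULL ; 12 | NULL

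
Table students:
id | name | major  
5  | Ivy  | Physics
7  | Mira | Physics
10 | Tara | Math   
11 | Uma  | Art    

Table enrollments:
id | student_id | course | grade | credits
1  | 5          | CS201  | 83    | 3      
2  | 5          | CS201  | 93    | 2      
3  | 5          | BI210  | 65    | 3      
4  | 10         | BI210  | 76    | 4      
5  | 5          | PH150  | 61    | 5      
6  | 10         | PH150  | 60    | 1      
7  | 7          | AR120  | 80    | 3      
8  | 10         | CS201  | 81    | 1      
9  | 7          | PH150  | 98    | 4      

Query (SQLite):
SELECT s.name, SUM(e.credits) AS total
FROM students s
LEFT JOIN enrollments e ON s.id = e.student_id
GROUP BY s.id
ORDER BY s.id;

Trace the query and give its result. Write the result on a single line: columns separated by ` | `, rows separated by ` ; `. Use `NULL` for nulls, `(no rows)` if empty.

LEFT JOIN keeps every students row; unmatched ones get NULL for enrollments columns.
Group by students.id and compute SUM(e.credits). SUM over an all-NULL group is NULL.
  5: ids {1, 2, 3, 5} → SUM(e.credits)=13
  7: ids {7, 9} → SUM(e.credits)=7
  10: ids {4, 6, 8} → SUM(e.credits)=6
  11: ids {—} → SUM(e.credits)=NULL

Ivy | 13 ; Mira | 7 ; Tara | 6 ; Uma | NULL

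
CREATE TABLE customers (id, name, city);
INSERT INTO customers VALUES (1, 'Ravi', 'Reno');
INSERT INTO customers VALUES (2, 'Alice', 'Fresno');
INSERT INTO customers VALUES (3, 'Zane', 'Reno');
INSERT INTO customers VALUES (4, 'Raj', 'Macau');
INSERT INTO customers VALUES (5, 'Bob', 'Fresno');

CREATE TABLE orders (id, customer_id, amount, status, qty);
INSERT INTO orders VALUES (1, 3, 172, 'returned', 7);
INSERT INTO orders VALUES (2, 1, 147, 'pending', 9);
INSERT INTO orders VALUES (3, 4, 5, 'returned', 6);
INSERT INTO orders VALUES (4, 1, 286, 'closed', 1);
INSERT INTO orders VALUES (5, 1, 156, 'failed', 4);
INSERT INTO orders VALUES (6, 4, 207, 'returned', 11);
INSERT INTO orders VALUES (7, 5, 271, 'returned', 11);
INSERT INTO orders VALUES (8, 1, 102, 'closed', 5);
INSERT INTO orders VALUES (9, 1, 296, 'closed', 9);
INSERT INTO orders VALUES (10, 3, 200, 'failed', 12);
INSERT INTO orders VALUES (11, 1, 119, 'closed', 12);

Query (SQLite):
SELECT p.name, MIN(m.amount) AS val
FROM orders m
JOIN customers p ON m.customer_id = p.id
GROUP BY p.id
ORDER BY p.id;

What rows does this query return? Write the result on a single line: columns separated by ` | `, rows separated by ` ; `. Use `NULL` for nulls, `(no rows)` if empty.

Ravi | 102 ; Zane | 172 ; Raj | 5 ; Bob | 271

Join each orders row to its customers via customer_id.
Group joined rows by customers.id; compute MIN(m.amount) per group.
  1: ids {2, 4, 5, 8, 9, 11} → MIN(m.amount)=102
  3: ids {1, 10} → MIN(m.amount)=172
  4: ids {3, 6} → MIN(m.amount)=5
  5: ids {7} → MIN(m.amount)=271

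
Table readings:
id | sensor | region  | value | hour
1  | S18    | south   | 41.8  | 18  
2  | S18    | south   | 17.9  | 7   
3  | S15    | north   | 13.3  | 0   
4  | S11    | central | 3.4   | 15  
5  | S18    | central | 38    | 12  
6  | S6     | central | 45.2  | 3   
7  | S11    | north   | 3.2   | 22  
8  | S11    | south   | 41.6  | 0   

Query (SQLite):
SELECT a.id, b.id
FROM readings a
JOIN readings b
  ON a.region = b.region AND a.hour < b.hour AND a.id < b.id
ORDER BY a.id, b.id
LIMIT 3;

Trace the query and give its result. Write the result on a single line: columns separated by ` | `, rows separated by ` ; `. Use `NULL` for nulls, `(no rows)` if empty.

3 | 7

Pairs (a,b) with same region, a.hour < b.hour, a.id < b.id.
region groups: central:{4,5,6} north:{3,7} south:{1,2,8}
Ordered by (a.id, b.id); first 3.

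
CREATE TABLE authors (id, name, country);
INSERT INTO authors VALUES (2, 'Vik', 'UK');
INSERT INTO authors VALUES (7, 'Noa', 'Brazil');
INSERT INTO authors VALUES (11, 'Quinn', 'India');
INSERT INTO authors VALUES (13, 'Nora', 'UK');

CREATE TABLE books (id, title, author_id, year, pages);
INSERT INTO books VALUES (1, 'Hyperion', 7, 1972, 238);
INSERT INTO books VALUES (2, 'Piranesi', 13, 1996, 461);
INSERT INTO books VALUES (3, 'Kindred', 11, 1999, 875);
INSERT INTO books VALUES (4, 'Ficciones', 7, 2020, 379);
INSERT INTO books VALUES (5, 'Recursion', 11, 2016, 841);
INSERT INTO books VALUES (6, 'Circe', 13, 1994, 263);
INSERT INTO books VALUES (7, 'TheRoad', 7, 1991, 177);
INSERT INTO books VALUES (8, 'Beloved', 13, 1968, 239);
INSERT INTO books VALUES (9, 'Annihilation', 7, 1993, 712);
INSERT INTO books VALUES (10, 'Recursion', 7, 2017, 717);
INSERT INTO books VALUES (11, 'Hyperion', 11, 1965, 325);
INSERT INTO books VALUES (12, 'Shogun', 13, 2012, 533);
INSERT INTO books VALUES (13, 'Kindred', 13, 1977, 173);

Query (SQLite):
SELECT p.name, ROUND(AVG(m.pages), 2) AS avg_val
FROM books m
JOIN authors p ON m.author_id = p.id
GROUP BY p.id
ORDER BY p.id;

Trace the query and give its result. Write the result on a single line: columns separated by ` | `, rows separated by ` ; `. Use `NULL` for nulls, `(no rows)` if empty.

Noa | 444.6 ; Quinn | 680.33 ; Nora | 333.8

Join each books row to its authors via author_id.
Group joined rows by authors.id; compute ROUND(AVG(m.pages), 2) per group.
  7: ids {1, 4, 7, 9, 10} → ROUND(AVG(m.pages), 2)=444.6
  11: ids {3, 5, 11} → ROUND(AVG(m.pages), 2)=680.33
  13: ids {2, 6, 8, 12, 13} → ROUND(AVG(m.pages), 2)=333.8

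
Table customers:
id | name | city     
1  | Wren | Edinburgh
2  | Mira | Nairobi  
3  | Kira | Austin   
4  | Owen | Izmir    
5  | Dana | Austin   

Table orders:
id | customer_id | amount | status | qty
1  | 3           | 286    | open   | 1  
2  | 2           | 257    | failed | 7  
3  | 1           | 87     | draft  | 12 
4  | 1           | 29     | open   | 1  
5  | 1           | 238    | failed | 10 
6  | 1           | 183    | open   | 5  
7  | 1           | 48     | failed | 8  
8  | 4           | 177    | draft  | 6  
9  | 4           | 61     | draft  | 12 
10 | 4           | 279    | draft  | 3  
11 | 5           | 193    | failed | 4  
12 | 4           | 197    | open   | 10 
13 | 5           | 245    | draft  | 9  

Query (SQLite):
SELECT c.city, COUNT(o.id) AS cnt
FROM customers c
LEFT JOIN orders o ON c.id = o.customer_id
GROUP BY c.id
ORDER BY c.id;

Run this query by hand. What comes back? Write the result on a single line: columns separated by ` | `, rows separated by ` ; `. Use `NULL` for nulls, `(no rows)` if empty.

Edinburgh | 5 ; Nairobi | 1 ; Austin | 1 ; Izmir | 4 ; Austin | 2

LEFT JOIN keeps every customers row; unmatched ones get NULL for orders columns.
Group by customers.id and compute COUNT(o.id). COUNT(col) of an all-NULL group is 0.
  1: ids {3, 4, 5, 6, 7} → COUNT(o.id)=5
  2: ids {2} → COUNT(o.id)=1
  3: ids {1} → COUNT(o.id)=1
  4: ids {8, 9, 10, 12} → COUNT(o.id)=4
  5: ids {11, 13} → COUNT(o.id)=2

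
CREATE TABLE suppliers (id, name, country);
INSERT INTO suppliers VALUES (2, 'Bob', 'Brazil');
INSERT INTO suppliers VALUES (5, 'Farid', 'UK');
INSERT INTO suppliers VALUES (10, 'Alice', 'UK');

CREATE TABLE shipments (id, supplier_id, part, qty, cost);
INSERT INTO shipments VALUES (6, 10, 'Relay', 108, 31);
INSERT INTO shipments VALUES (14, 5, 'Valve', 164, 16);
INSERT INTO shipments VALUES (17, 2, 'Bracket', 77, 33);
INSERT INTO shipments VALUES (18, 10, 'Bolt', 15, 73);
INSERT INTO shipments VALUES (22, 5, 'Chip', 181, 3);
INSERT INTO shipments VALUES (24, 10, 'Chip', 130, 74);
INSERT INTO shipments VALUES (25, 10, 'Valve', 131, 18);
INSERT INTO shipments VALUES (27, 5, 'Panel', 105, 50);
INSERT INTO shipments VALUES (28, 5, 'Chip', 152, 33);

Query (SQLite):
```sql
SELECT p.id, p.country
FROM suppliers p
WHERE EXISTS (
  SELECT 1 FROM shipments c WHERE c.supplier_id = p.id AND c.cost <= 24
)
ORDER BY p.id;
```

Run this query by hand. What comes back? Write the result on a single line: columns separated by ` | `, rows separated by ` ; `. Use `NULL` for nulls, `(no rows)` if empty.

5 | UK ; 10 | UK

For each suppliers row, check whether any shipments with matching supplier_id has cost <= 24.
Keep rows where that is true.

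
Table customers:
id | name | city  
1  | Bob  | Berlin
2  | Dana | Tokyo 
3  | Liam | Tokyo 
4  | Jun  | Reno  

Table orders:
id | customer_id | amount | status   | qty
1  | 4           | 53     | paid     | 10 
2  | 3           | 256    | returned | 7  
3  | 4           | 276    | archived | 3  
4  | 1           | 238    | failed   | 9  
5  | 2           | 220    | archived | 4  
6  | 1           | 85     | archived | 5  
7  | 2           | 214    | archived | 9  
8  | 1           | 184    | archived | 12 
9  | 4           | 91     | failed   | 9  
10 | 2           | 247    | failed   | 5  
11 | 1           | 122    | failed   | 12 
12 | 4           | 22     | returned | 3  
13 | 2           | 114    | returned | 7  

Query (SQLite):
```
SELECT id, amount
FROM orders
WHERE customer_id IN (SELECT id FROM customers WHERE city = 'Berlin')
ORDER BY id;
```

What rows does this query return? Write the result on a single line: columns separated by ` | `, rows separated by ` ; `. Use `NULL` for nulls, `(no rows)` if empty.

4 | 238 ; 6 | 85 ; 8 | 184 ; 11 | 122

Inner query: customers.id where city = 'Berlin'.
Outer: keep orders rows whose customer_id is in that set.
Inner query → {1}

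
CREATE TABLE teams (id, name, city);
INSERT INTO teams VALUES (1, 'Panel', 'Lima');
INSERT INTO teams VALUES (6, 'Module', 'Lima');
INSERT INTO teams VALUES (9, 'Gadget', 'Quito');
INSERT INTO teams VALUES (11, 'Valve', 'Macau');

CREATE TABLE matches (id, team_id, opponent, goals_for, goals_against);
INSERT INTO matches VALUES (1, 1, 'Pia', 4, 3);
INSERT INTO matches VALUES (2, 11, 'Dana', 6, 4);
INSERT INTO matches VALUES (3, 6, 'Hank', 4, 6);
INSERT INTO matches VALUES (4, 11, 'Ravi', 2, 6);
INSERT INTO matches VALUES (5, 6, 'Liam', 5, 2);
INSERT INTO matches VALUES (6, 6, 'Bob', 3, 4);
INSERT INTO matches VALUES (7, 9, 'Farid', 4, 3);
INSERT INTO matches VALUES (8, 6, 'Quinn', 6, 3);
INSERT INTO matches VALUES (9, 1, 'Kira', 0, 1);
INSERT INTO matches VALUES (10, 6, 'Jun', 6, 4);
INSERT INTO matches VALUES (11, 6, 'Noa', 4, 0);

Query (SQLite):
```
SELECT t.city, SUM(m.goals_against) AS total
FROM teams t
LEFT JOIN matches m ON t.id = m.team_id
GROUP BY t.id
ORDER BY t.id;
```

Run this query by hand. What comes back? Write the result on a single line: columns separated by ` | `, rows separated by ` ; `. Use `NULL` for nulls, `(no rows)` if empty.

LEFT JOIN keeps every teams row; unmatched ones get NULL for matches columns.
Group by teams.id and compute SUM(m.goals_against). SUM over an all-NULL group is NULL.
  1: ids {1, 9} → SUM(m.goals_against)=4
  6: ids {3, 5, 6, 8, 10, 11} → SUM(m.goals_against)=19
  9: ids {7} → SUM(m.goals_against)=3
  11: ids {2, 4} → SUM(m.goals_against)=10

Lima | 4 ; Lima | 19 ; Quito | 3 ; Macau | 10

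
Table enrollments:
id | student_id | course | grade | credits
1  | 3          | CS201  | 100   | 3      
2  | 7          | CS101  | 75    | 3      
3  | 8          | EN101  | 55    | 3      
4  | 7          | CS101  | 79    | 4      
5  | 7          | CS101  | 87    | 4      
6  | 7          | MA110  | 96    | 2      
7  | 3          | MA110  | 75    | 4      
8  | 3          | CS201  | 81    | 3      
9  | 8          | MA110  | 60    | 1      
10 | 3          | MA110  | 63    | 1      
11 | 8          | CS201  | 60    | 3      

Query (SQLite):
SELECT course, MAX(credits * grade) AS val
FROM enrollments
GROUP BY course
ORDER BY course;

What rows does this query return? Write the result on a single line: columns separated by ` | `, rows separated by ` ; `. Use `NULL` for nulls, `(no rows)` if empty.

CS101 | 348 ; CS201 | 300 ; EN101 | 165 ; MA110 | 300

For each row compute credits * grade.
Group by course; take MAX of the expression per group.
  CS101: ids {2, 4, 5} → MAX(credits * grade)=348
  CS201: ids {1, 8, 11} → MAX(credits * grade)=300
  EN101: ids {3} → MAX(credits * grade)=165
  MA110: ids {6, 7, 9, 10} → MAX(credits * grade)=300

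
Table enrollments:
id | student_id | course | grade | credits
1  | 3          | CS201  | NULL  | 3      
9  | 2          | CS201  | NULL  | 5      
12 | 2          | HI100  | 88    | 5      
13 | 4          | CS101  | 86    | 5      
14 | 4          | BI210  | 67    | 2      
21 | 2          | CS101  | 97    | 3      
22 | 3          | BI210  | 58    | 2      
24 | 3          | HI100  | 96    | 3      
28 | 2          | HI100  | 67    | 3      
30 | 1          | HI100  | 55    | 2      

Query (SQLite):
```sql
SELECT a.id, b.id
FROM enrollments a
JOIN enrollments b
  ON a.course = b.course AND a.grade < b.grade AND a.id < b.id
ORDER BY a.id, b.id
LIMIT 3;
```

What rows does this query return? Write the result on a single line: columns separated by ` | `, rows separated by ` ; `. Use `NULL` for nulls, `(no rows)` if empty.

12 | 24 ; 13 | 21

Pairs (a,b) with same course, a.grade < b.grade, a.id < b.id.
course groups: BI210:{14,22} CS101:{13,21} CS201:{1,9} HI100:{12,24,28,30}
Ordered by (a.id, b.id); first 3.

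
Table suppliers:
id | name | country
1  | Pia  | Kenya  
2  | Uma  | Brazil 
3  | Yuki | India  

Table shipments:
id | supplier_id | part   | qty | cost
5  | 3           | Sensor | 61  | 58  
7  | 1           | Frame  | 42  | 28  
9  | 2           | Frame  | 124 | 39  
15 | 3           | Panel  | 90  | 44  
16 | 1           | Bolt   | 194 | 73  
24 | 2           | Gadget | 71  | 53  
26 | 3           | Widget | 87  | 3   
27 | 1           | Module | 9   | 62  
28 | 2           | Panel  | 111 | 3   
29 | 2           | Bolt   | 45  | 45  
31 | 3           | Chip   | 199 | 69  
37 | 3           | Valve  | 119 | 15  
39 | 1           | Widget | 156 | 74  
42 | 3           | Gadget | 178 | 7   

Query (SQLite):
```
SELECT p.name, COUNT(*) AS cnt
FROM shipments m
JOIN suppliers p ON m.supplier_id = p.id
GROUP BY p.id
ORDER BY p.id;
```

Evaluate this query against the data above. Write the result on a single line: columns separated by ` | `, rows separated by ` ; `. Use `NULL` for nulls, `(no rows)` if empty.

Join each shipments row to its suppliers via supplier_id.
Group joined rows by suppliers.id; compute COUNT(*) per group.
  1: ids {7, 16, 27, 39} → COUNT(*)=4
  2: ids {9, 24, 28, 29} → COUNT(*)=4
  3: ids {5, 15, 26, 31, 37, 42} → COUNT(*)=6

Pia | 4 ; Uma | 4 ; Yuki | 6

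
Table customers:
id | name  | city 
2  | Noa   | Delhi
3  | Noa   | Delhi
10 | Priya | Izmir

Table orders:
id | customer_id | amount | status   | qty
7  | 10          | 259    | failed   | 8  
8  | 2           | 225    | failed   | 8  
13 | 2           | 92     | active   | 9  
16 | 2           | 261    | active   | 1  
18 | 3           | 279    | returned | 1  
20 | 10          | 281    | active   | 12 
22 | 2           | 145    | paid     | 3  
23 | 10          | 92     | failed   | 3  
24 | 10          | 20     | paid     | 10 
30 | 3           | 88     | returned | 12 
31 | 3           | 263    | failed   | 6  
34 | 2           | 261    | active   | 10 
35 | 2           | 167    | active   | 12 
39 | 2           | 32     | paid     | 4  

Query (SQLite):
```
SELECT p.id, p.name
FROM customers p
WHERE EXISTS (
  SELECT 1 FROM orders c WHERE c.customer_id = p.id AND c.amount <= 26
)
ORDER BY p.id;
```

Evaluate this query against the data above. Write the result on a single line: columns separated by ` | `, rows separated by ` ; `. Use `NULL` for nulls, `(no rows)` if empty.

10 | Priya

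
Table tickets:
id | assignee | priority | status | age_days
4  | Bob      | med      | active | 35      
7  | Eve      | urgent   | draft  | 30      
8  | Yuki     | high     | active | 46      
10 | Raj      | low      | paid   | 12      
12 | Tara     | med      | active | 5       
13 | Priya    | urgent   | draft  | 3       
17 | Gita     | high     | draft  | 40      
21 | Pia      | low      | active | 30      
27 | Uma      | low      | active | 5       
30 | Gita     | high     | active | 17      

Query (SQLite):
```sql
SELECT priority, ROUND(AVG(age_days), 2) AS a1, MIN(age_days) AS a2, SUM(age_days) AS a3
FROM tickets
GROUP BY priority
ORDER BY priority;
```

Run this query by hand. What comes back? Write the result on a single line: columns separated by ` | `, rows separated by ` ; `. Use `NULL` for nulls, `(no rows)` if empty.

high | 34.33 | 17 | 103 ; low | 15.67 | 5 | 47 ; med | 20 | 5 | 40 ; urgent | 16.5 | 3 | 33

Group tickets by priority.
Per group compute: ROUND(AVG(age_days), 2), MIN(age_days), SUM(age_days).
  high: ids {8, 17, 30} → ROUND(AVG(age_days), 2)=34.33, MIN(age_days)=17, SUM(age_days)=103
  low: ids {10, 21, 27} → ROUND(AVG(age_days), 2)=15.67, MIN(age_days)=5, SUM(age_days)=47
  med: ids {4, 12} → ROUND(AVG(age_days), 2)=20, MIN(age_days)=5, SUM(age_days)=40
  urgent: ids {7, 13} → ROUND(AVG(age_days), 2)=16.5, MIN(age_days)=3, SUM(age_days)=33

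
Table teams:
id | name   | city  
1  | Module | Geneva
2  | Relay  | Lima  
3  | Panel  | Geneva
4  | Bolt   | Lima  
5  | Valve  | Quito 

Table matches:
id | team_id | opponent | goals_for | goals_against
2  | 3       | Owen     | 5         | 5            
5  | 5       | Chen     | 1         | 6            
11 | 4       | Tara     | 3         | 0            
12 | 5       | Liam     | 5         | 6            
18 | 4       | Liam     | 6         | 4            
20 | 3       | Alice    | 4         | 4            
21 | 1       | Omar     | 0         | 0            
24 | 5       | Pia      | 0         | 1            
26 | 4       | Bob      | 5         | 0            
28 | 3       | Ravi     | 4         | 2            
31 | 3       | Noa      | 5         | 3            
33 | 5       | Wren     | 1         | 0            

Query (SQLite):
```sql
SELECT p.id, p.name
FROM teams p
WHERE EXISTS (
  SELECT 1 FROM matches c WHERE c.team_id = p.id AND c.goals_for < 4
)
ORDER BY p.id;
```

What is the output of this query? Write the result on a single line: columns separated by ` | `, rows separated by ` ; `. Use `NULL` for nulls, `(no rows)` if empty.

1 | Module ; 4 | Bolt ; 5 | Valve

For each teams row, check whether any matches with matching team_id has goals_for < 4.
Keep rows where that is true.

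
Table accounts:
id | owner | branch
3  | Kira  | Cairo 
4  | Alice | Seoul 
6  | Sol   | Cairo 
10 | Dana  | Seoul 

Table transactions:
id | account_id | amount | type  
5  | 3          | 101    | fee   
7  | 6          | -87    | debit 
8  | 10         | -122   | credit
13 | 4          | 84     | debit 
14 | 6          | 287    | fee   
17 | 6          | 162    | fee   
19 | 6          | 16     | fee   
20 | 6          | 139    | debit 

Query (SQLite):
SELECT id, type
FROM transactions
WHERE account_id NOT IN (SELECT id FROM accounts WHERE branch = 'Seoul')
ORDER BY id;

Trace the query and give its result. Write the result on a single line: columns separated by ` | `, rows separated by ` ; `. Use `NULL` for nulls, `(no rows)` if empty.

5 | fee ; 7 | debit ; 14 | fee ; 17 | fee ; 19 | fee ; 20 | debit

Inner query: accounts.id where branch = 'Seoul'.
Outer: keep transactions rows whose account_id is not in that set.
Inner query → {4, 10}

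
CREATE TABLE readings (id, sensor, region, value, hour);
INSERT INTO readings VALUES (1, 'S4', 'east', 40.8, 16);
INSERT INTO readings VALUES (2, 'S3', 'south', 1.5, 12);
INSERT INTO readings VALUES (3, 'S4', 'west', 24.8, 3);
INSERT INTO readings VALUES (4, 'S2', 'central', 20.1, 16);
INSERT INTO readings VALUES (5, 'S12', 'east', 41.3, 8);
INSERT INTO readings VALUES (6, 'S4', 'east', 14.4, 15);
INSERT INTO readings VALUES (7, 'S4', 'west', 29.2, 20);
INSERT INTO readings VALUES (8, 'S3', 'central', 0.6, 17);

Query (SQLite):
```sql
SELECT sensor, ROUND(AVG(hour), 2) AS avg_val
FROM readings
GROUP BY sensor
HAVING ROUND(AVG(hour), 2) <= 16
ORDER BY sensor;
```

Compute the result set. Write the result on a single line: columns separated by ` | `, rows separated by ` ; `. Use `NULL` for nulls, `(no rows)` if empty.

Partition readings by sensor; compute ROUND(AVG(hour), 2) within each group.
HAVING: keep groups where ROUND(AVG(hour), 2) <= 16.
  S12: ids {5} → ROUND(AVG(hour), 2)=8
  S2: ids {4} → ROUND(AVG(hour), 2)=16
  S3: ids {2, 8} → ROUND(AVG(hour), 2)=14.5
  S4: ids {1, 3, 6, 7} → ROUND(AVG(hour), 2)=13.5

S12 | 8 ; S2 | 16 ; S3 | 14.5 ; S4 | 13.5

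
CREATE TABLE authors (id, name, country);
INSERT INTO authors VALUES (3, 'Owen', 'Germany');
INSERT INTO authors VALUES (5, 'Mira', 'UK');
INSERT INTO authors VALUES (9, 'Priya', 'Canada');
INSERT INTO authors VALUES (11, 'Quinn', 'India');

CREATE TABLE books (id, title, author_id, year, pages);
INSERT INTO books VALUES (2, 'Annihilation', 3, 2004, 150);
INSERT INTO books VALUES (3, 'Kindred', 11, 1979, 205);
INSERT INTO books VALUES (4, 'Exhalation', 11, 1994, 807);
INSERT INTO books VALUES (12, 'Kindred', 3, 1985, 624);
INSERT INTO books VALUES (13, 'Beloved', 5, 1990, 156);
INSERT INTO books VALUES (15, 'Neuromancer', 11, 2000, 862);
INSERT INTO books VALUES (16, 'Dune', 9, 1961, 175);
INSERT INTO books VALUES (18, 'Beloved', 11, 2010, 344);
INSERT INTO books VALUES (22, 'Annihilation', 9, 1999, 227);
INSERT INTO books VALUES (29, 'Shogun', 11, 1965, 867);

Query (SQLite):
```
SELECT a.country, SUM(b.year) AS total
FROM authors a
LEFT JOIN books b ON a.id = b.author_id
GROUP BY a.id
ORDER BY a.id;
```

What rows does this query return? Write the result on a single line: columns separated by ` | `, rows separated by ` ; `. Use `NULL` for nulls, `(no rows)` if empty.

Germany | 3989 ; UK | 1990 ; Canada | 3960 ; India | 9948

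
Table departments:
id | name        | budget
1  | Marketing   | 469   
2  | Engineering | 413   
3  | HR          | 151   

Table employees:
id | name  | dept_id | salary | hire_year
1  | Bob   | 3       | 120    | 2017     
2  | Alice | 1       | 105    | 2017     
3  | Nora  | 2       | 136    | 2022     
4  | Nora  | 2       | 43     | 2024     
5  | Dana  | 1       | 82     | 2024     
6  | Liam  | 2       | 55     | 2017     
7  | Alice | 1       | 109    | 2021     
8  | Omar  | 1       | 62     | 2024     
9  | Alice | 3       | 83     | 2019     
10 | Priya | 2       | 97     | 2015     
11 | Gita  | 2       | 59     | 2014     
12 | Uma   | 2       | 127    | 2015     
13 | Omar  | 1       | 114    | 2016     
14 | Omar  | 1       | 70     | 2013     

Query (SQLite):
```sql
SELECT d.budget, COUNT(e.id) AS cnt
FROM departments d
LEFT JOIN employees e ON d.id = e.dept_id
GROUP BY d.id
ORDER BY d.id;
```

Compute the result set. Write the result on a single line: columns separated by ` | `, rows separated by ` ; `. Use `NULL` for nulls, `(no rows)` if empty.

LEFT JOIN keeps every departments row; unmatched ones get NULL for employees columns.
Group by departments.id and compute COUNT(e.id). COUNT(col) of an all-NULL group is 0.
  1: ids {2, 5, 7, 8, 13, 14} → COUNT(e.id)=6
  2: ids {3, 4, 6, 10, 11, 12} → COUNT(e.id)=6
  3: ids {1, 9} → COUNT(e.id)=2

469 | 6 ; 413 | 6 ; 151 | 2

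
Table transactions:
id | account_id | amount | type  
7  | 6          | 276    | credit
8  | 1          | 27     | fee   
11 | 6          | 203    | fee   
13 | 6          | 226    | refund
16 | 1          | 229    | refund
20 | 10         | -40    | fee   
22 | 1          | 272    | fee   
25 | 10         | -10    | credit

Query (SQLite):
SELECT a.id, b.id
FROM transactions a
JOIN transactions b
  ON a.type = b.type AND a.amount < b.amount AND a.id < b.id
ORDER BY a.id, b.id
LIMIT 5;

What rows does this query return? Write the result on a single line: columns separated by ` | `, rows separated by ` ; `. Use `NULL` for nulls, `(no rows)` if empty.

Pairs (a,b) with same type, a.amount < b.amount, a.id < b.id.
type groups: credit:{7,25} fee:{8,11,20,22} refund:{13,16}
Ordered by (a.id, b.id); first 5.

8 | 11 ; 8 | 22 ; 11 | 22 ; 13 | 16 ; 20 | 22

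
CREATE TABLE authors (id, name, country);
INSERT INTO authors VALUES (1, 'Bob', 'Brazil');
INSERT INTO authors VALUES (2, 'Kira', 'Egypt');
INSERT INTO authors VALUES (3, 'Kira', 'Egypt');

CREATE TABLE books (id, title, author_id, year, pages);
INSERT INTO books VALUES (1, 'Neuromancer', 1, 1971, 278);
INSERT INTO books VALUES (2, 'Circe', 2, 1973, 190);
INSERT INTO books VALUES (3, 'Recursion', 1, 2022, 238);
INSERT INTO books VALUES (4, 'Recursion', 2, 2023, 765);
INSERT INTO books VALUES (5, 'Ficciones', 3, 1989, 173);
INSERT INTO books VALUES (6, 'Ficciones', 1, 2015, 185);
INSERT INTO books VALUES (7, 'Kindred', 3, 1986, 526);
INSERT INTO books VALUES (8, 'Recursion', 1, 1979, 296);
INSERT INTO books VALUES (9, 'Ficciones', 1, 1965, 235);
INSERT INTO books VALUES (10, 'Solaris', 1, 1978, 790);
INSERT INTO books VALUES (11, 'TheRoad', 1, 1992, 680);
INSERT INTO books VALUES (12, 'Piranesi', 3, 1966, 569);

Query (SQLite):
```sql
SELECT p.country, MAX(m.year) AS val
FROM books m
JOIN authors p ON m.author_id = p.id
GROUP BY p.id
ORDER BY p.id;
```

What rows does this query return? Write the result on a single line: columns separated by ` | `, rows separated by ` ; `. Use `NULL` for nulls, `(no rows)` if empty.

Brazil | 2022 ; Egypt | 2023 ; Egypt | 1989

Join each books row to its authors via author_id.
Group joined rows by authors.id; compute MAX(m.year) per group.
  1: ids {1, 3, 6, 8, 9, 10, 11} → MAX(m.year)=2022
  2: ids {2, 4} → MAX(m.year)=2023
  3: ids {5, 7, 12} → MAX(m.year)=1989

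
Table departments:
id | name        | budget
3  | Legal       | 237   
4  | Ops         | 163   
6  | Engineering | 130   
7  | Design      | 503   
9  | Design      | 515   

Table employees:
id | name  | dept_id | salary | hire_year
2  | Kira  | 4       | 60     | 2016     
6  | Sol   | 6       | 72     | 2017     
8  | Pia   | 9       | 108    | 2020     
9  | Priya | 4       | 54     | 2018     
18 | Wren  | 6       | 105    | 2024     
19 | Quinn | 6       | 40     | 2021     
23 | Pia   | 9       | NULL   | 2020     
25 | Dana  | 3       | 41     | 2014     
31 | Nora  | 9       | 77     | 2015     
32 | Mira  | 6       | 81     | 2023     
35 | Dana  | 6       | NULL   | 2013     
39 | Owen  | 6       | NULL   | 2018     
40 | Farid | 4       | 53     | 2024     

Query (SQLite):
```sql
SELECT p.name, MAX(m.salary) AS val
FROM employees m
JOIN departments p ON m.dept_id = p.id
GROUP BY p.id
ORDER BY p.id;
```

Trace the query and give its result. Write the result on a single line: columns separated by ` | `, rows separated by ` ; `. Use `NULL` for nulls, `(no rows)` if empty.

Legal | 41 ; Ops | 60 ; Engineering | 105 ; Design | 108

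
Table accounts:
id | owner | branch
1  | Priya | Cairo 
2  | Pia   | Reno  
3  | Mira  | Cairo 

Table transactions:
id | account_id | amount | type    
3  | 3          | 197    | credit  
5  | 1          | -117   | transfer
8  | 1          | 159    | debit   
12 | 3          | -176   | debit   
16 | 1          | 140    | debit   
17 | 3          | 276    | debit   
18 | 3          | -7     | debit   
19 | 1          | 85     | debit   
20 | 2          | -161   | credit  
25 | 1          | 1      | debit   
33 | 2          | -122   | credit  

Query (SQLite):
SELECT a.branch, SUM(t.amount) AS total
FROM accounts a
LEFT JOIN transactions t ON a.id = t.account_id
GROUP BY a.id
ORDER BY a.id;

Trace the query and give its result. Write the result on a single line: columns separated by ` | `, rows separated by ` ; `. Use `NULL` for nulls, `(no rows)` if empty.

LEFT JOIN keeps every accounts row; unmatched ones get NULL for transactions columns.
Group by accounts.id and compute SUM(t.amount). SUM over an all-NULL group is NULL.
  1: ids {5, 8, 16, 19, 25} → SUM(t.amount)=268
  2: ids {20, 33} → SUM(t.amount)=-283
  3: ids {3, 12, 17, 18} → SUM(t.amount)=290

Cairo | 268 ; Reno | -283 ; Cairo | 290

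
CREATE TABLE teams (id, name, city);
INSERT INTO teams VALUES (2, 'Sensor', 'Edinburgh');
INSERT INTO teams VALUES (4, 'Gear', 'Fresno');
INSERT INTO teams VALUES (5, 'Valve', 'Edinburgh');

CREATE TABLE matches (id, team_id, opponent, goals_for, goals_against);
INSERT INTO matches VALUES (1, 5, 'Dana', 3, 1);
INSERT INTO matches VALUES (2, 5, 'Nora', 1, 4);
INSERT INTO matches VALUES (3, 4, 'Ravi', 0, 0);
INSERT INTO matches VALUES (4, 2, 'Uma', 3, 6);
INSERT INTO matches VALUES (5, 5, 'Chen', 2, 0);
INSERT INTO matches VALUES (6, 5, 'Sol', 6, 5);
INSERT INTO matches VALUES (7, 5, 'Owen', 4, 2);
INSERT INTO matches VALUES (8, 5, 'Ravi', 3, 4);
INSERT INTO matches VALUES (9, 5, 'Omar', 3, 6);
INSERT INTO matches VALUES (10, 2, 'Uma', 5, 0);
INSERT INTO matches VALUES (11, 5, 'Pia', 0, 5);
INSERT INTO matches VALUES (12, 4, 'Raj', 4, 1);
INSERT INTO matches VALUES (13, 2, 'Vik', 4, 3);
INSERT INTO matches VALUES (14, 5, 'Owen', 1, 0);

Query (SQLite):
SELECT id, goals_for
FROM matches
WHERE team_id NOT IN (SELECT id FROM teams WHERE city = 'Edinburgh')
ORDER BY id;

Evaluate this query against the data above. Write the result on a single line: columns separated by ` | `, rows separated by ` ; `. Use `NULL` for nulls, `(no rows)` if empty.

3 | 0 ; 12 | 4

Inner query: teams.id where city = 'Edinburgh'.
Outer: keep matches rows whose team_id is not in that set.
Inner query → {2, 5}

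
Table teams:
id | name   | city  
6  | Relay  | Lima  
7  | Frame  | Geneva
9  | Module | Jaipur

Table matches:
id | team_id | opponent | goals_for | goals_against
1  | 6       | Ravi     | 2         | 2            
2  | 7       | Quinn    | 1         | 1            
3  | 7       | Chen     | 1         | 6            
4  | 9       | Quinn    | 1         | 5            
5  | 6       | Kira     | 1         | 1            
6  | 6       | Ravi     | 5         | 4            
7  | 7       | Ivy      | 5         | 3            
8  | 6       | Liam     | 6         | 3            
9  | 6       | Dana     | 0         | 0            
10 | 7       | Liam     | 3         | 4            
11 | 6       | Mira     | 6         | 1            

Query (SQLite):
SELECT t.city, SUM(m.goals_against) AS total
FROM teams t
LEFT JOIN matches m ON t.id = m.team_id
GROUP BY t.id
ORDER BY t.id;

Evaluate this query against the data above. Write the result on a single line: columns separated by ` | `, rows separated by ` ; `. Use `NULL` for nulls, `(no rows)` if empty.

LEFT JOIN keeps every teams row; unmatched ones get NULL for matches columns.
Group by teams.id and compute SUM(m.goals_against). SUM over an all-NULL group is NULL.
  6: ids {1, 5, 6, 8, 9, 11} → SUM(m.goals_against)=11
  7: ids {2, 3, 7, 10} → SUM(m.goals_against)=14
  9: ids {4} → SUM(m.goals_against)=5

Lima | 11 ; Geneva | 14 ; Jaipur | 5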